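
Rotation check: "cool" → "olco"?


Word: "cool", Candidate: "olco"
Method: check if candidate is substring of word+word
"coolcool" contains "olco"? Yes
Is rotation = Yes


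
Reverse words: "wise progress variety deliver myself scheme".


Original: "wise progress variety deliver myself scheme"
Words (1..n): wise | progress | variety | deliver | myself | scheme
Reversed (n..1): scheme | myself | deliver | variety | progress | wise
Result = "scheme myself deliver variety progress wise"


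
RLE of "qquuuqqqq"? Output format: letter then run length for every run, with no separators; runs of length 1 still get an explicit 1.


String: "qquuuqqqq"
Scanning for consecutive runs:
  'q' x 2
  'u' x 3
  'q' x 4
RLE = "q2u3q4"


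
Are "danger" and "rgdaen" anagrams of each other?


Word 1: "danger" → sorted: adegnr
Word 2: "rgdaen" → sorted: adegnr
Same letters? adegnr == adegnr
Anagram = Yes


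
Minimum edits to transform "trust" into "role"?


Word 1: "trust" (length 5)
Word 2: "role" (length 4)
One optimal edit sequence (insert/delete/substitute each cost 1):
  1. delete 't'  (+1)
  2. keep 'r'
  3. substitute 'u' -> 'o'  (+1)
  4. substitute 's' -> 'l'  (+1)
  5. substitute 't' -> 'e'  (+1)
Total edit operations: 4
Edit distance = 4


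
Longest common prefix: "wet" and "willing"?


Word 1: "wet"
Word 2: "willing"
Comparing from start:
  Pos 0: 'w' == 'w'
  Pos 1: 'e' != 'i' (stop)
LCP = "w" (length 1)


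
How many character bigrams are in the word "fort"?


Word: "fort" (length 4)
Number of 2-grams = length - 2 + 1 = 4 - 2 + 1
= 3


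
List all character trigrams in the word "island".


Word: "island" (length 6)
Number of trigrams = 6 - 3 + 1 = 4
  Position 0: "isl"
  Position 1: "sla"
  Position 2: "lan"
  Position 3: "and"
Trigrams = "isl", "sla", "lan", "and"


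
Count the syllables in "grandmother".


Word: "grandmother"
Syllable breakdown: grand / moth / er
Counting: 3 parts
= 3 syllables


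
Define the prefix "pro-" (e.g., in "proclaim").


Prefix: pro-
As in: proclaim -> pro- + claim
Meaning = forward / in favor of


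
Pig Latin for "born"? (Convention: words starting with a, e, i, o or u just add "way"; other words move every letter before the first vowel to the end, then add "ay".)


Word: "born"
Starts with consonant(s) → move to end, add 'ay'
Consonant cluster: "b"
Pig Latin = "ornbay"


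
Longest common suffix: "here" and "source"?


Word 1: "here"
Word 2: "source"
Comparing from end:
  Pos -1: 'e' == 'e'
  Pos -2: 'r' != 'c' (stop)
LCS = "e" (length 1)


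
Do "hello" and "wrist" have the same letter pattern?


Pattern of "hello": [0, 1, 2, 2, 3]
Pattern of "wrist": [0, 1, 2, 3, 4]
Patterns do not match
Same pattern = No


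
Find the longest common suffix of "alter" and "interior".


Word 1: "alter"
Word 2: "interior"
Comparing from end:
  Pos -1: 'r' == 'r'
  Pos -2: 'e' != 'o' (stop)
LCS = "r" (length 1)


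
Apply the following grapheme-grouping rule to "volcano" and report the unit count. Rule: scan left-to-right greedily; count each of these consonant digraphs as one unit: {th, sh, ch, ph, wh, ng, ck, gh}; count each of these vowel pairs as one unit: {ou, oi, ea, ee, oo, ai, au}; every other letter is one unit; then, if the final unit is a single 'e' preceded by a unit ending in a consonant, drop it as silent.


Word: "volcano" (7 letters)
Left-to-right scan:
  (1) 'v' (letter)
  (2) 'o' (letter)
  (3) 'l' (letter)
  (4) 'c' (letter)
  (5) 'a' (letter)
  (6) 'n' (letter)
  (7) 'o' (letter)
Units from scan: 7
Sound units = 7 units


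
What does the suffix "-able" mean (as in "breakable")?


Suffix: -able
As in: breakable -> break + -able
Meaning = capable of


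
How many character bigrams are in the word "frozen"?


Word: "frozen" (length 6)
Number of 2-grams = length - 2 + 1 = 6 - 2 + 1
= 5


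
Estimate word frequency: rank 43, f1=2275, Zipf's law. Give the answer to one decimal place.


Zipf's law: f(r) = f(1) / r
f(1) = 2275
f(43) = 2275 / 43
= 52.9 occurrences


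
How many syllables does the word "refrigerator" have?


Word: "refrigerator"
Syllable breakdown: re | frig | er | a | tor
Counting: 5 parts
= 5 syllables


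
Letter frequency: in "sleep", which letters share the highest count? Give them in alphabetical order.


Word: "sleep"
Letter counts:
  'e': 2
  'l': 1
  'p': 1
  's': 1
Maximum count = 2
Most frequent = 'e' (2 times each)


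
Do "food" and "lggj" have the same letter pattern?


Pattern of "food": [0, 1, 1, 2]
Pattern of "lggj": [0, 1, 1, 2]
Patterns match
Same pattern = Yes


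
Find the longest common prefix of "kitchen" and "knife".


Word 1: "kitchen"
Word 2: "knife"
Comparing from start:
  Pos 0: 'k' == 'k'
  Pos 1: 'i' != 'n' (stop)
LCP = "k" (length 1)


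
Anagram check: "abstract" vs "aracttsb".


Word 1: "abstract" → sorted: aabcrstt
Word 2: "aracttsb" → sorted: aabcrstt
Same letters? aabcrstt == aabcrstt
Anagram = Yes


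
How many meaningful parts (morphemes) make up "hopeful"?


Word: "hopeful"
Morphemes: hope | -ful
Each morpheme carries meaning
= 2 morphemes


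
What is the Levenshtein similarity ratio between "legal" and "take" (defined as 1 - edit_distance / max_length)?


Word 1: "legal" (length 5)
Word 2: "take" (length 4)
One optimal edit sequence:
  1. delete 'l'  (+1)
  2. substitute 'e' -> 't'  (+1)
  3. substitute 'g' -> 'a'  (+1)
  4. substitute 'a' -> 'k'  (+1)
  5. substitute 'l' -> 'e'  (+1)
Edit distance = 5
Max length = max(5, 4) = 5
Similarity = 1 - 5/5
= 0.0000


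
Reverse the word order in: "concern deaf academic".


Original: "concern deaf academic"
Words (1..n): concern | deaf | academic
Reversed (n..1): academic | deaf | concern
Result = "academic deaf concern"


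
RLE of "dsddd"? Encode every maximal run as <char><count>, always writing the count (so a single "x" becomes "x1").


String: "dsddd"
Scanning for consecutive runs:
  'd' x 1
  's' x 1
  'd' x 3
RLE = "d1s1d3"


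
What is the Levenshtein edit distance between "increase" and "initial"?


Word 1: "increase" (length 8)
Word 2: "initial" (length 7)
One optimal edit sequence (insert/delete/substitute each cost 1):
  1. keep 'i'
  2. keep 'n'
  3. substitute 'c' -> 'i'  (+1)
  4. substitute 'r' -> 't'  (+1)
  5. substitute 'e' -> 'i'  (+1)
  6. keep 'a'
  7. delete 's'  (+1)
  8. substitute 'e' -> 'l'  (+1)
Total edit operations: 5
Edit distance = 5


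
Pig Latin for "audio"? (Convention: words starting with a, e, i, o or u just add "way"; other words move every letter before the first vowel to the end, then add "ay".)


Word: "audio"
Starts with vowel → add 'way'
Pig Latin = "audioway"


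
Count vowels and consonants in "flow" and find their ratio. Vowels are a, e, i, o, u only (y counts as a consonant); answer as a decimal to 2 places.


Word: "flow"
Vowels (a,e,i,o,u): 1
Consonants: 3
Ratio = 1/3
= 0.33


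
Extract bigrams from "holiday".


Word: "holiday" (length 7)
Number of bigrams = 7 - 2 + 1 = 6
  Position 0: "ho"
  Position 1: "ol"
  Position 2: "li"
  Position 3: "id"
  Position 4: "da"
  Position 5: "ay"
Bigrams = "ho", "ol", "li", "id", "da", "ay"


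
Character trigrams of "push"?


Word: "push" (length 4)
Number of trigrams = 4 - 3 + 1 = 2
  Position 0: "pus"
  Position 1: "ush"
Trigrams = "pus", "ush"


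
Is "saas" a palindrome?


Word: "saas"
Reversed: "saas"
Forward == Backward? saas == saas
Palindrome = Yes


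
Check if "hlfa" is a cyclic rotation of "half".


Word: "half", Candidate: "hlfa"
Method: check if candidate is substring of word+word
"halfhalf" contains "hlfa"? No
Is rotation = No


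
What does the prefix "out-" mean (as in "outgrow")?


Prefix: out-
As in: outgrow -> out- + grow
Meaning = surpass


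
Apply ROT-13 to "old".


Word: "old"
Shift: 13
Each letter → (letter + shift) mod 26:
  'o' (14) + 13 = 1 → 'b'
  'l' (11) + 13 = 24 → 'y'
  'd' (3) + 13 = 16 → 'q'
Result = "byq"


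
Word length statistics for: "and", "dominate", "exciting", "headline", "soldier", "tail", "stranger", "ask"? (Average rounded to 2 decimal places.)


Lengths: "and"=3, "dominate"=8, "exciting"=8, "headline"=8, "soldier"=7, "tail"=4, "stranger"=8, "ask"=3
Sum = 49, Count = 8
Average = 49/8 = 6.13
= avg=6.13, min=3, max=8


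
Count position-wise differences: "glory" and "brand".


Comparing character by character (same length = 5):
  Pos 0: 'g' vs 'b' !=
  Pos 1: 'l' vs 'r' !=
  Pos 2: 'o' vs 'a' !=
  Pos 3: 'r' vs 'n' !=
  Pos 4: 'y' vs 'd' !=
Hamming distance = 5


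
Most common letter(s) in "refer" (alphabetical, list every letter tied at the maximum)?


Word: "refer"
Letter counts:
  'e': 2
  'f': 1
  'r': 2
Maximum count = 2
Most frequent = 'e', 'r' (2 times each)


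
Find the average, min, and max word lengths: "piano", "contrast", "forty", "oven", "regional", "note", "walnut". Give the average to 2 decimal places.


Lengths: "piano"=5, "contrast"=8, "forty"=5, "oven"=4, "regional"=8, "note"=4, "walnut"=6
Sum = 40, Count = 7
Average = 40/7 = 5.71
= avg=5.71, min=4, max=8


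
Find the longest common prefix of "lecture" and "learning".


Word 1: "lecture"
Word 2: "learning"
Comparing from start:
  Pos 0: 'l' == 'l'
  Pos 1: 'e' == 'e'
  Pos 2: 'c' != 'a' (stop)
LCP = "le" (length 2)


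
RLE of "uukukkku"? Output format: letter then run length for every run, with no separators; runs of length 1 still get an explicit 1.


String: "uukukkku"
Scanning for consecutive runs:
  'u' x 2
  'k' x 1
  'u' x 1
  'k' x 3
  'u' x 1
RLE = "u2k1u1k3u1"


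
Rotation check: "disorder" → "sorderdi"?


Word: "disorder", Candidate: "sorderdi"
Method: check if candidate is substring of word+word
"disorderdisorder" contains "sorderdi"? Yes
Is rotation = Yes


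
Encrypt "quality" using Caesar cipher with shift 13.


Word: "quality"
Shift: 13
Each letter → (letter + shift) mod 26:
  'q' (16) + 13 = 3 → 'd'
  'u' (20) + 13 = 7 → 'h'
  'a' (0) + 13 = 13 → 'n'
  'l' (11) + 13 = 24 → 'y'
  'i' (8) + 13 = 21 → 'v'
  't' (19) + 13 = 6 → 'g'
  'y' (24) + 13 = 11 → 'l'
Result = "dhnyvgl"


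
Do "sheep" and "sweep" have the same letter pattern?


Pattern of "sheep": [0, 1, 2, 2, 3]
Pattern of "sweep": [0, 1, 2, 2, 3]
Patterns match
Same pattern = Yes


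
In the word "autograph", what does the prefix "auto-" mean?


Prefix: auto-
Example: autograph = auto- + graph
Meaning = self


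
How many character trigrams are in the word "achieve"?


Word: "achieve" (length 7)
Number of 3-grams = length - 3 + 1 = 7 - 3 + 1
= 5


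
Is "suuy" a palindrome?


Word: "suuy"
Reversed: "yuus"
Forward == Backward? suuy != yuus
Palindrome = No


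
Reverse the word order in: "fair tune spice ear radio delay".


Original: "fair tune spice ear radio delay"
Words (1..n): fair | tune | spice | ear | radio | delay
Reversed (n..1): delay | radio | ear | spice | tune | fair
Result = "delay radio ear spice tune fair"


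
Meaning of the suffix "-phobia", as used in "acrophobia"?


Suffix: -phobia
Example: acrophobia (acro- + -phobia)
Meaning = fear of


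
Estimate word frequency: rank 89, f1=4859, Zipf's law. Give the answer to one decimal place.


Zipf's law: f(r) = f(1) / r
f(1) = 4859
f(89) = 4859 / 89
= 54.6 occurrences


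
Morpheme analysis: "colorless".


Word: "colorless"
Morphemes: color | -less
Each morpheme carries meaning
= 2 morphemes


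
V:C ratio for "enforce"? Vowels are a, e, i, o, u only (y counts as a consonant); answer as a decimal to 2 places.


Word: "enforce"
Vowels (a,e,i,o,u): 3
Consonants: 4
Ratio = 3/4
= 0.75


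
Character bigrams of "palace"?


Word: "palace" (length 6)
Number of bigrams = 6 - 2 + 1 = 5
  Position 0: "pa"
  Position 1: "al"
  Position 2: "la"
  Position 3: "ac"
  Position 4: "ce"
Bigrams = "pa", "al", "la", "ac", "ce"


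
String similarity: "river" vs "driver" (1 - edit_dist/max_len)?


Word 1: "river" (length 5)
Word 2: "driver" (length 6)
One optimal edit sequence:
  1. insert 'd'  (+1)
  2. keep 'r'
  3. keep 'i'
  4. keep 'v'
  5. keep 'e'
  6. keep 'r'
Edit distance = 1
Max length = max(5, 6) = 6
Similarity = 1 - 1/6
= 0.8333


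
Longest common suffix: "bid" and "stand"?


Word 1: "bid"
Word 2: "stand"
Comparing from end:
  Pos -1: 'd' == 'd'
  Pos -2: 'i' != 'n' (stop)
LCS = "d" (length 1)


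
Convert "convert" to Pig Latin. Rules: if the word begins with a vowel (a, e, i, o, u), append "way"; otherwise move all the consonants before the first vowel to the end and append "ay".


Word: "convert"
Starts with consonant(s) → move to end, add 'ay'
Consonant cluster: "c"
Pig Latin = "onvertcay"


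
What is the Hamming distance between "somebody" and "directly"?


Comparing character by character (same length = 8):
  Pos 0: 's' vs 'd' !=
  Pos 1: 'o' vs 'i' !=
  Pos 2: 'm' vs 'r' !=
  Pos 3: 'e' vs 'e' =
  Pos 4: 'b' vs 'c' !=
  Pos 5: 'o' vs 't' !=
  Pos 6: 'd' vs 'l' !=
  Pos 7: 'y' vs 'y' =
Hamming distance = 6


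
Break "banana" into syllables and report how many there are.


Word: "banana"
Syllable breakdown: ba / na / na
Counting: 3 parts
= 3 syllables


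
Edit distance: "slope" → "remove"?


Word 1: "slope" (length 5)
Word 2: "remove" (length 6)
One optimal edit sequence (insert/delete/substitute each cost 1):
  1. insert 'r'  (+1)
  2. substitute 's' -> 'e'  (+1)
  3. substitute 'l' -> 'm'  (+1)
  4. keep 'o'
  5. substitute 'p' -> 'v'  (+1)
  6. keep 'e'
Total edit operations: 4
Edit distance = 4


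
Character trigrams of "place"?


Word: "place" (length 5)
Number of trigrams = 5 - 3 + 1 = 3
  Position 0: "pla"
  Position 1: "lac"
  Position 2: "ace"
Trigrams = "pla", "lac", "ace"


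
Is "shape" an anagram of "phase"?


Word 1: "phase" → sorted: aehps
Word 2: "shape" → sorted: aehps
Same letters? aehps == aehps
Anagram = Yes


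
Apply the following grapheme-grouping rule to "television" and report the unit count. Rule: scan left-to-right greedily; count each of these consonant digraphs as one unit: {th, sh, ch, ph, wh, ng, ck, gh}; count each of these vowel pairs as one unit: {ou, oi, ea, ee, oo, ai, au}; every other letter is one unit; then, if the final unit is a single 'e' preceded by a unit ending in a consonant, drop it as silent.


Word: "television" (10 letters)
Left-to-right scan:
  [1] 't' (letter)
  [2] 'e' (letter)
  [3] 'l' (letter)
  [4] 'e' (letter)
  [5] 'v' (letter)
  [6] 'i' (letter)
  [7] 's' (letter)
  [8] 'i' (letter)
  [9] 'o' (letter)
  [10] 'n' (letter)
Units from scan: 10
Sound units = 10 units


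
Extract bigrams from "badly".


Word: "badly" (length 5)
Number of bigrams = 5 - 2 + 1 = 4
  Position 0: "ba"
  Position 1: "ad"
  Position 2: "dl"
  Position 3: "ly"
Bigrams = "ba", "ad", "dl", "ly"


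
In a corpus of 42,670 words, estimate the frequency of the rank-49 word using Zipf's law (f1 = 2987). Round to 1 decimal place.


Zipf's law: f(r) = f(1) / r
f(1) = 2987
f(49) = 2987 / 49
= 61.0 occurrences


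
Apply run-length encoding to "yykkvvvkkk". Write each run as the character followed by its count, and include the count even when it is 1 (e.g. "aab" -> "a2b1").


String: "yykkvvvkkk"
Scanning for consecutive runs:
  'y' x 2
  'k' x 2
  'v' x 3
  'k' x 3
RLE = "y2k2v3k3"


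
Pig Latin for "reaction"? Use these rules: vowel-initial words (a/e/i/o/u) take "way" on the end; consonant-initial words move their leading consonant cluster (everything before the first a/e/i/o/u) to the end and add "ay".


Word: "reaction"
Starts with consonant(s) → move to end, add 'ay'
Consonant cluster: "r"
Pig Latin = "eactionray"


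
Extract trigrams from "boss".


Word: "boss" (length 4)
Number of trigrams = 4 - 3 + 1 = 2
  Position 0: "bos"
  Position 1: "oss"
Trigrams = "bos", "oss"


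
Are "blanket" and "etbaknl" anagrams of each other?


Word 1: "blanket" → sorted: abeklnt
Word 2: "etbaknl" → sorted: abeklnt
Same letters? abeklnt == abeklnt
Anagram = Yes


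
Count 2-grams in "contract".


Word: "contract" (length 8)
Number of 2-grams = length - 2 + 1 = 8 - 2 + 1
= 7


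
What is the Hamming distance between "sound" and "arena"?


Comparing character by character (same length = 5):
  Pos 0: 's' vs 'a' !=
  Pos 1: 'o' vs 'r' !=
  Pos 2: 'u' vs 'e' !=
  Pos 3: 'n' vs 'n' =
  Pos 4: 'd' vs 'a' !=
Hamming distance = 4


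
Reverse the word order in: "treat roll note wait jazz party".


Original: "treat roll note wait jazz party"
Words (1..n): treat | roll | note | wait | jazz | party
Reversed (n..1): party | jazz | wait | note | roll | treat
Result = "party jazz wait note roll treat"


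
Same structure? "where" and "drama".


Pattern of "where": [0, 1, 2, 3, 2]
Pattern of "drama": [0, 1, 2, 3, 2]
Patterns match
Same pattern = Yes


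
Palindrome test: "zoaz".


Word: "zoaz"
Reversed: "zaoz"
Forward == Backward? zoaz != zaoz
Palindrome = No


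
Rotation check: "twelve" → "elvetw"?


Word: "twelve", Candidate: "elvetw"
Method: check if candidate is substring of word+word
"twelvetwelve" contains "elvetw"? Yes
Is rotation = Yes


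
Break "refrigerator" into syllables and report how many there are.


Word: "refrigerator"
Syllable breakdown: re-frig-er-a-tor
Counting: 5 parts
= 5 syllables


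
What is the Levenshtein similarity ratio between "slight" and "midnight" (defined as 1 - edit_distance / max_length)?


Word 1: "slight" (length 6)
Word 2: "midnight" (length 8)
One optimal edit sequence:
  1. insert 'm'  (+1)
  2. insert 'i'  (+1)
  3. substitute 's' -> 'd'  (+1)
  4. substitute 'l' -> 'n'  (+1)
  5. keep 'i'
  6. keep 'g'
  7. keep 'h'
  8. keep 't'
Edit distance = 4
Max length = max(6, 8) = 8
Similarity = 1 - 4/8
= 0.5000


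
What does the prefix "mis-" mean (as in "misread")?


Prefix: mis-
As in: misread -> mis- + read
Meaning = wrongly


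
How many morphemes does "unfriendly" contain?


Word: "unfriendly"
Morphemes: un- + friend + -ly
Each morpheme carries meaning
= 3 morphemes


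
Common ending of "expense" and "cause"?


Word 1: "expense"
Word 2: "cause"
Comparing from end:
  Pos -1: 'e' == 'e'
  Pos -2: 's' == 's'
  Pos -3: 'n' != 'u' (stop)
LCS = "se" (length 2)


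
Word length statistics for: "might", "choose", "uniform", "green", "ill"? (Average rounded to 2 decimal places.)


Lengths: "might"=5, "choose"=6, "uniform"=7, "green"=5, "ill"=3
Sum = 26, Count = 5
Average = 26/5 = 5.20
= avg=5.20, min=3, max=7


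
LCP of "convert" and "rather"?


Word 1: "convert"
Word 2: "rather"
Comparing from start:
  Pos 0: 'c' != 'r' (stop)
LCP = "" (length 0)


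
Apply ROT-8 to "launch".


Word: "launch"
Shift: 8
Each letter → (letter + shift) mod 26:
  'l' (11) + 8 = 19 → 't'
  'a' (0) + 8 = 8 → 'i'
  'u' (20) + 8 = 2 → 'c'
  'n' (13) + 8 = 21 → 'v'
  'c' (2) + 8 = 10 → 'k'
  'h' (7) + 8 = 15 → 'p'
Result = "ticvkp"


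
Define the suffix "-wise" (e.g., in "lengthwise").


Suffix: -wise
Example: lengthwise = length + -wise
Meaning = in the manner of


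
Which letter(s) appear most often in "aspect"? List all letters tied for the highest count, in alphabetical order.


Word: "aspect"
Letter counts:
  'a': 1
  'c': 1
  'e': 1
  'p': 1
  's': 1
  't': 1
Maximum count = 1
Most frequent = 'a', 'c', 'e', 'p', 's', 't' (1 time each)


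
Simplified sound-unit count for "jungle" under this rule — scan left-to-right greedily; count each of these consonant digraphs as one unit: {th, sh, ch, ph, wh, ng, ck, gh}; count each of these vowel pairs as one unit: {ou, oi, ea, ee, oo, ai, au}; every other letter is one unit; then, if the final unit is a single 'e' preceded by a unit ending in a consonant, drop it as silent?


Word: "jungle" (6 letters)
Left-to-right scan:
  [1] 'j' (letter)
  [2] 'u' (letter)
  [3] 'ng' (digraph)
  [4] 'l' (letter)
  [5] 'e' (letter)
Units from scan: 5
Final unit is 'e' after a consonant -> drop as silent (-1)
Sound units = 4 units


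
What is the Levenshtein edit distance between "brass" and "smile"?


Word 1: "brass" (length 5)
Word 2: "smile" (length 5)
One optimal edit sequence (insert/delete/substitute each cost 1):
  1. substitute 'b' -> 's'  (+1)
  2. substitute 'r' -> 'm'  (+1)
  3. substitute 'a' -> 'i'  (+1)
  4. substitute 's' -> 'l'  (+1)
  5. substitute 's' -> 'e'  (+1)
Total edit operations: 5
Edit distance = 5


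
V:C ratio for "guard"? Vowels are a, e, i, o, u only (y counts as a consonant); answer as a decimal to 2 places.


Word: "guard"
Vowels (a,e,i,o,u): 2
Consonants: 3
Ratio = 2/3
= 0.67


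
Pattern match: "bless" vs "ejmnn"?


Pattern of "bless": [0, 1, 2, 3, 3]
Pattern of "ejmnn": [0, 1, 2, 3, 3]
Patterns match
Same pattern = Yes


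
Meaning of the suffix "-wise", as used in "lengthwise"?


Suffix: -wise
Example: lengthwise = length + -wise
Meaning = in the manner of


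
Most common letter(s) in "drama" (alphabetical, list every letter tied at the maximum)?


Word: "drama"
Letter counts:
  'a': 2
  'd': 1
  'm': 1
  'r': 1
Maximum count = 2
Most frequent = 'a' (2 times each)


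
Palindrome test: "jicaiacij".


Word: "jicaiacij"
Reversed: "jicaiacij"
Forward == Backward? jicaiacij == jicaiacij
Palindrome = Yes


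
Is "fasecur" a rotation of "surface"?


Word: "surface", Candidate: "fasecur"
Method: check if candidate is substring of word+word
"surfacesurface" contains "fasecur"? No
Is rotation = No


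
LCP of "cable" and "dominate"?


Word 1: "cable"
Word 2: "dominate"
Comparing from start:
  Pos 0: 'c' != 'd' (stop)
LCP = "" (length 0)


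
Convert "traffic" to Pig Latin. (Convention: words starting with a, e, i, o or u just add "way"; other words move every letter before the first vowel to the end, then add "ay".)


Word: "traffic"
Starts with consonant(s) → move to end, add 'ay'
Consonant cluster: "tr"
Pig Latin = "affictray"


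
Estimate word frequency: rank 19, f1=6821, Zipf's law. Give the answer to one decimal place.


Zipf's law: f(r) = f(1) / r
f(1) = 6821
f(19) = 6821 / 19
= 359.0 occurrences


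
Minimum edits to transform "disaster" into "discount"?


Word 1: "disaster" (length 8)
Word 2: "discount" (length 8)
One optimal edit sequence (insert/delete/substitute each cost 1):
  1. keep 'd'
  2. keep 'i'
  3. keep 's'
  4. substitute 'a' -> 'c'  (+1)
  5. substitute 's' -> 'o'  (+1)
  6. substitute 't' -> 'u'  (+1)
  7. substitute 'e' -> 'n'  (+1)
  8. substitute 'r' -> 't'  (+1)
Total edit operations: 5
Edit distance = 5


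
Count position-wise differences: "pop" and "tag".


Comparing character by character (same length = 3):
  Pos 0: 'p' vs 't' !=
  Pos 1: 'o' vs 'a' !=
  Pos 2: 'p' vs 'g' !=
Hamming distance = 3


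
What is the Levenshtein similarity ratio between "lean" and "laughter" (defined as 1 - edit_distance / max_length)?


Word 1: "lean" (length 4)
Word 2: "laughter" (length 8)
One optimal edit sequence:
  1. keep 'l'
  2. insert 'a'  (+1)
  3. insert 'u'  (+1)
  4. insert 'g'  (+1)
  5. insert 'h'  (+1)
  6. substitute 'e' -> 't'  (+1)
  7. substitute 'a' -> 'e'  (+1)
  8. substitute 'n' -> 'r'  (+1)
Edit distance = 7
Max length = max(4, 8) = 8
Similarity = 1 - 7/8
= 0.1250


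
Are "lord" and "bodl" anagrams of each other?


Word 1: "lord" → sorted: dlor
Word 2: "bodl" → sorted: bdlo
Same letters? dlor != bdlo
Anagram = No


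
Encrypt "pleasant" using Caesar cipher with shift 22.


Word: "pleasant"
Shift: 22
Each letter → (letter + shift) mod 26:
  'p' (15) + 22 = 11 → 'l'
  'l' (11) + 22 = 7 → 'h'
  'e' (4) + 22 = 0 → 'a'
  'a' (0) + 22 = 22 → 'w'
  's' (18) + 22 = 14 → 'o'
  'a' (0) + 22 = 22 → 'w'
  'n' (13) + 22 = 9 → 'j'
  't' (19) + 22 = 15 → 'p'
Result = "lhawowjp"


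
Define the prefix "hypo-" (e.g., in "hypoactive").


Prefix: hypo-
As in: hypoactive -> hypo- + active
Meaning = under / below normal


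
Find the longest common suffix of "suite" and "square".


Word 1: "suite"
Word 2: "square"
Comparing from end:
  Pos -1: 'e' == 'e'
  Pos -2: 't' != 'r' (stop)
LCS = "e" (length 1)


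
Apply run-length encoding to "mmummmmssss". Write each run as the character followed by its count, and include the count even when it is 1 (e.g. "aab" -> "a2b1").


String: "mmummmmssss"
Scanning for consecutive runs:
  'm' x 2
  'u' x 1
  'm' x 4
  's' x 4
RLE = "m2u1m4s4"


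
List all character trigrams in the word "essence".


Word: "essence" (length 7)
Number of trigrams = 7 - 3 + 1 = 5
  Position 0: "ess"
  Position 1: "sse"
  Position 2: "sen"
  Position 3: "enc"
  Position 4: "nce"
Trigrams = "ess", "sse", "sen", "enc", "nce"


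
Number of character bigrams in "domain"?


Word: "domain" (length 6)
Number of 2-grams = length - 2 + 1 = 6 - 2 + 1
= 5


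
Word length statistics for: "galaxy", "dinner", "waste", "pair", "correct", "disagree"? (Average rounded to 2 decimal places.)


Lengths: "galaxy"=6, "dinner"=6, "waste"=5, "pair"=4, "correct"=7, "disagree"=8
Sum = 36, Count = 6
Average = 36/6 = 6.00
= avg=6.00, min=4, max=8


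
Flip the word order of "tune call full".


Original: "tune call full"
Words (1..n): tune | call | full
Reversed (n..1): full | call | tune
Result = "full call tune"


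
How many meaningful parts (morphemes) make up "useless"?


Word: "useless"
Morphemes: use | -less
Each morpheme carries meaning
= 2 morphemes


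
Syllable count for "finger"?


Word: "finger"
Syllable breakdown: fin-ger
Counting: 2 parts
= 2 syllables


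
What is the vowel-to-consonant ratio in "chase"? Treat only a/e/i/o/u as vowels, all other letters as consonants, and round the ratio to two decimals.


Word: "chase"
Vowels (a,e,i,o,u): 2
Consonants: 3
Ratio = 2/3
= 0.67


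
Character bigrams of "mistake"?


Word: "mistake" (length 7)
Number of bigrams = 7 - 2 + 1 = 6
  Position 0: "mi"
  Position 1: "is"
  Position 2: "st"
  Position 3: "ta"
  Position 4: "ak"
  Position 5: "ke"
Bigrams = "mi", "is", "st", "ta", "ak", "ke"


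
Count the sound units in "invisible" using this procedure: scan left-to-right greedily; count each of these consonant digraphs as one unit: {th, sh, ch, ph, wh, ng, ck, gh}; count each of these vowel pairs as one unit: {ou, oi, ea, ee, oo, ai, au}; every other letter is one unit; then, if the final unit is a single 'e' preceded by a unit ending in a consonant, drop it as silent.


Word: "invisible" (9 letters)
Left-to-right scan:
  (1) 'i' (letter)
  (2) 'n' (letter)
  (3) 'v' (letter)
  (4) 'i' (letter)
  (5) 's' (letter)
  (6) 'i' (letter)
  (7) 'b' (letter)
  (8) 'l' (letter)
  (9) 'e' (letter)
Units from scan: 9
Final unit is 'e' after a consonant -> drop as silent (-1)
Sound units = 8 units


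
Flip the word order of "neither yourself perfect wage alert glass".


Original: "neither yourself perfect wage alert glass"
Words (1..n): neither | yourself | perfect | wage | alert | glass
Reversed (n..1): glass | alert | wage | perfect | yourself | neither
Result = "glass alert wage perfect yourself neither"


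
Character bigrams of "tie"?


Word: "tie" (length 3)
Number of bigrams = 3 - 2 + 1 = 2
  Position 0: "ti"
  Position 1: "ie"
Bigrams = "ti", "ie"


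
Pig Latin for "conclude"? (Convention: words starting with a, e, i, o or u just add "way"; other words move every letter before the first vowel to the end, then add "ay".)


Word: "conclude"
Starts with consonant(s) → move to end, add 'ay'
Consonant cluster: "c"
Pig Latin = "oncludecay"


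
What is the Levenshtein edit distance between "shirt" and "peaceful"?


Word 1: "shirt" (length 5)
Word 2: "peaceful" (length 8)
One optimal edit sequence (insert/delete/substitute each cost 1):
  1. insert 'p'  (+1)
  2. insert 'e'  (+1)
  3. insert 'a'  (+1)
  4. substitute 's' -> 'c'  (+1)
  5. substitute 'h' -> 'e'  (+1)
  6. substitute 'i' -> 'f'  (+1)
  7. substitute 'r' -> 'u'  (+1)
  8. substitute 't' -> 'l'  (+1)
Total edit operations: 8
Edit distance = 8


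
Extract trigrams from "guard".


Word: "guard" (length 5)
Number of trigrams = 5 - 3 + 1 = 3
  Position 0: "gua"
  Position 1: "uar"
  Position 2: "ard"
Trigrams = "gua", "uar", "ard"


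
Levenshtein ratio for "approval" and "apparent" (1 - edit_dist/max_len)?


Word 1: "approval" (length 8)
Word 2: "apparent" (length 8)
One optimal edit sequence:
  1. keep 'a'
  2. keep 'p'
  3. keep 'p'
  4. substitute 'r' -> 'a'  (+1)
  5. substitute 'o' -> 'r'  (+1)
  6. substitute 'v' -> 'e'  (+1)
  7. substitute 'a' -> 'n'  (+1)
  8. substitute 'l' -> 't'  (+1)
Edit distance = 5
Max length = max(8, 8) = 8
Similarity = 1 - 5/8
= 0.3750


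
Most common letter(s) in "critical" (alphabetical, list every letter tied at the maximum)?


Word: "critical"
Letter counts:
  'a': 1
  'c': 2
  'i': 2
  'l': 1
  'r': 1
  't': 1
Maximum count = 2
Most frequent = 'c', 'i' (2 times each)


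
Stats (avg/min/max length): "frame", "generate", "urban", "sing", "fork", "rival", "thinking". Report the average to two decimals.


Lengths: "frame"=5, "generate"=8, "urban"=5, "sing"=4, "fork"=4, "rival"=5, "thinking"=8
Sum = 39, Count = 7
Average = 39/7 = 5.57
= avg=5.57, min=4, max=8


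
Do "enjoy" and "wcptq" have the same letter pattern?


Pattern of "enjoy": [0, 1, 2, 3, 4]
Pattern of "wcptq": [0, 1, 2, 3, 4]
Patterns match
Same pattern = Yes


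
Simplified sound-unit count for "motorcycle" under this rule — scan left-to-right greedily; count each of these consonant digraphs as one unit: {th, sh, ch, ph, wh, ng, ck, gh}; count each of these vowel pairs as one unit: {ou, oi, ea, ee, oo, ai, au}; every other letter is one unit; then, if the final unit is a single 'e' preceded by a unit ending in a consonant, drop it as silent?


Word: "motorcycle" (10 letters)
Left-to-right scan:
  (1) 'm' (letter)
  (2) 'o' (letter)
  (3) 't' (letter)
  (4) 'o' (letter)
  (5) 'r' (letter)
  (6) 'c' (letter)
  (7) 'y' (letter)
  (8) 'c' (letter)
  (9) 'l' (letter)
  (10) 'e' (letter)
Units from scan: 10
Final unit is 'e' after a consonant -> drop as silent (-1)
Sound units = 9 units


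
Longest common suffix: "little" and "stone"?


Word 1: "little"
Word 2: "stone"
Comparing from end:
  Pos -1: 'e' == 'e'
  Pos -2: 'l' != 'n' (stop)
LCS = "e" (length 1)


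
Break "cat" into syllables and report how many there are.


Word: "cat"
Syllable breakdown: cat
Counting: 1 part
= 1 syllable


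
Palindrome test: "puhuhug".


Word: "puhuhug"
Reversed: "guhuhup"
Forward == Backward? puhuhug != guhuhup
Palindrome = No


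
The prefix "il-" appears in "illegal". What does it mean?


Prefix: il-
Example: illegal = il- + legal
Meaning = not


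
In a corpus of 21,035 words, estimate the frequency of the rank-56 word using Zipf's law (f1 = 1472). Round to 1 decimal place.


Zipf's law: f(r) = f(1) / r
f(1) = 1472
f(56) = 1472 / 56
= 26.3 occurrences


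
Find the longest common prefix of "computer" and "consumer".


Word 1: "computer"
Word 2: "consumer"
Comparing from start:
  Pos 0: 'c' == 'c'
  Pos 1: 'o' == 'o'
  Pos 2: 'm' != 'n' (stop)
LCP = "co" (length 2)


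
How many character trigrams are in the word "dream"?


Word: "dream" (length 5)
Number of 3-grams = length - 3 + 1 = 5 - 3 + 1
= 3


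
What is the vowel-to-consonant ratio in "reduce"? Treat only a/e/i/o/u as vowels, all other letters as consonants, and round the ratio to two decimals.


Word: "reduce"
Vowels (a,e,i,o,u): 3
Consonants: 3
Ratio = 3/3
= 1.00


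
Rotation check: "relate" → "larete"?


Word: "relate", Candidate: "larete"
Method: check if candidate is substring of word+word
"relaterelate" contains "larete"? No
Is rotation = No


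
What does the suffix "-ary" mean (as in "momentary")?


Suffix: -ary
Example: momentary = moment + -ary
Meaning = relating to


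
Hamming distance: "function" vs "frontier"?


Comparing character by character (same length = 8):
  Pos 0: 'f' vs 'f' =
  Pos 1: 'u' vs 'r' !=
  Pos 2: 'n' vs 'o' !=
  Pos 3: 'c' vs 'n' !=
  Pos 4: 't' vs 't' =
  Pos 5: 'i' vs 'i' =
  Pos 6: 'o' vs 'e' !=
  Pos 7: 'n' vs 'r' !=
Hamming distance = 5


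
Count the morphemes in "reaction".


Word: "reaction"
Morphemes: re- / act / -ion
Each morpheme carries meaning
= 3 morphemes


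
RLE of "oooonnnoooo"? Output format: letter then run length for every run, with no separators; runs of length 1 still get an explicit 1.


String: "oooonnnoooo"
Scanning for consecutive runs:
  'o' x 4
  'n' x 3
  'o' x 4
RLE = "o4n3o4"


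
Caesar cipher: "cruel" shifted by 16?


Word: "cruel"
Shift: 16
Each letter → (letter + shift) mod 26:
  'c' (2) + 16 = 18 → 's'
  'r' (17) + 16 = 7 → 'h'
  'u' (20) + 16 = 10 → 'k'
  'e' (4) + 16 = 20 → 'u'
  'l' (11) + 16 = 1 → 'b'
Result = "shkub"


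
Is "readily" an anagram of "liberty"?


Word 1: "liberty" → sorted: beilrty
Word 2: "readily" → sorted: adeilry
Same letters? beilrty != adeilry
Anagram = No


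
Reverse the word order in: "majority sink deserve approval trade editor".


Original: "majority sink deserve approval trade editor"
Words (1..n): majority | sink | deserve | approval | trade | editor
Reversed (n..1): editor | trade | approval | deserve | sink | majority
Result = "editor trade approval deserve sink majority"


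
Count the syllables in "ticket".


Word: "ticket"
Syllable breakdown: tick / et
Counting: 2 parts
= 2 syllables


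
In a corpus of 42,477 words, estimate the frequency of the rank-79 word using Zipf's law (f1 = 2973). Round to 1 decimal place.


Zipf's law: f(r) = f(1) / r
f(1) = 2973
f(79) = 2973 / 79
= 37.6 occurrences


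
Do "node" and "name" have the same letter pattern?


Pattern of "node": [0, 1, 2, 3]
Pattern of "name": [0, 1, 2, 3]
Patterns match
Same pattern = Yes


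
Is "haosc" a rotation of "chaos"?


Word: "chaos", Candidate: "haosc"
Method: check if candidate is substring of word+word
"chaoschaos" contains "haosc"? Yes
Is rotation = Yes


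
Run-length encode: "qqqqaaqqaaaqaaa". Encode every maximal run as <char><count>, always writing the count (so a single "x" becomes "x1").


String: "qqqqaaqqaaaqaaa"
Scanning for consecutive runs:
  'q' x 4
  'a' x 2
  'q' x 2
  'a' x 3
  'q' x 1
  'a' x 3
RLE = "q4a2q2a3q1a3"


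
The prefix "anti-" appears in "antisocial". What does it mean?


Prefix: anti-
Example: antisocial = anti- + social
Meaning = against


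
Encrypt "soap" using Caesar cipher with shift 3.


Word: "soap"
Shift: 3
Each letter → (letter + shift) mod 26:
  's' (18) + 3 = 21 → 'v'
  'o' (14) + 3 = 17 → 'r'
  'a' (0) + 3 = 3 → 'd'
  'p' (15) + 3 = 18 → 's'
Result = "vrds"


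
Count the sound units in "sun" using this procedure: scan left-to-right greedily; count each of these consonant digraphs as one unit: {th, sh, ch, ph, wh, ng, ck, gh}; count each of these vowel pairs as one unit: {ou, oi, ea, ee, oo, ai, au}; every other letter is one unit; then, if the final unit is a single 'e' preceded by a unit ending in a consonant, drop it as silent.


Word: "sun" (3 letters)
Left-to-right scan:
  [1] 's' (letter)
  [2] 'u' (letter)
  [3] 'n' (letter)
Units from scan: 3
Sound units = 3 units


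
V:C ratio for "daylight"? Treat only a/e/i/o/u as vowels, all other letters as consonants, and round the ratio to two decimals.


Word: "daylight"
Vowels (a,e,i,o,u): 2
Consonants: 6
Ratio = 2/6
= 0.33


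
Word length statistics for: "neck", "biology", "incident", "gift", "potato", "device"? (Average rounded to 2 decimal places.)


Lengths: "neck"=4, "biology"=7, "incident"=8, "gift"=4, "potato"=6, "device"=6
Sum = 35, Count = 6
Average = 35/6 = 5.83
= avg=5.83, min=4, max=8


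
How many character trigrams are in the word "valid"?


Word: "valid" (length 5)
Number of 3-grams = length - 3 + 1 = 5 - 3 + 1
= 3


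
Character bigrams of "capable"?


Word: "capable" (length 7)
Number of bigrams = 7 - 2 + 1 = 6
  Position 0: "ca"
  Position 1: "ap"
  Position 2: "pa"
  Position 3: "ab"
  Position 4: "bl"
  Position 5: "le"
Bigrams = "ca", "ap", "pa", "ab", "bl", "le"


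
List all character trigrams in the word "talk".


Word: "talk" (length 4)
Number of trigrams = 4 - 3 + 1 = 2
  Position 0: "tal"
  Position 1: "alk"
Trigrams = "tal", "alk"


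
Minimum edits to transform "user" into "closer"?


Word 1: "user" (length 4)
Word 2: "closer" (length 6)
One optimal edit sequence (insert/delete/substitute each cost 1):
  1. insert 'c'  (+1)
  2. insert 'l'  (+1)
  3. substitute 'u' -> 'o'  (+1)
  4. keep 's'
  5. keep 'e'
  6. keep 'r'
Total edit operations: 3
Edit distance = 3


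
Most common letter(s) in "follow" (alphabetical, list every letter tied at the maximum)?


Word: "follow"
Letter counts:
  'f': 1
  'l': 2
  'o': 2
  'w': 1
Maximum count = 2
Most frequent = 'l', 'o' (2 times each)


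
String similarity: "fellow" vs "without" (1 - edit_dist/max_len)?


Word 1: "fellow" (length 6)
Word 2: "without" (length 7)
One optimal edit sequence:
  1. substitute 'f' -> 'w'  (+1)
  2. substitute 'e' -> 'i'  (+1)
  3. substitute 'l' -> 't'  (+1)
  4. substitute 'l' -> 'h'  (+1)
  5. keep 'o'
  6. insert 'u'  (+1)
  7. substitute 'w' -> 't'  (+1)
Edit distance = 6
Max length = max(6, 7) = 7
Similarity = 1 - 6/7
= 0.1429


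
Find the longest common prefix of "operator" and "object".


Word 1: "operator"
Word 2: "object"
Comparing from start:
  Pos 0: 'o' == 'o'
  Pos 1: 'p' != 'b' (stop)
LCP = "o" (length 1)


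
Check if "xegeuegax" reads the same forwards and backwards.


Word: "xegeuegax"
Reversed: "xageuegex"
Forward == Backward? xegeuegax != xageuegex
Palindrome = No


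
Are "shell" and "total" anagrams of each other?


Word 1: "shell" → sorted: ehlls
Word 2: "total" → sorted: alott
Same letters? ehlls != alott
Anagram = No


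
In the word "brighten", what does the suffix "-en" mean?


Suffix: -en
Example: brighten (bright + -en)
Meaning = to make / become


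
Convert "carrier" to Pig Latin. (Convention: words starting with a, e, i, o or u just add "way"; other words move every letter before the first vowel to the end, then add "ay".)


Word: "carrier"
Starts with consonant(s) → move to end, add 'ay'
Consonant cluster: "c"
Pig Latin = "arriercay"


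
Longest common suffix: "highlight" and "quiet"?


Word 1: "highlight"
Word 2: "quiet"
Comparing from end:
  Pos -1: 't' == 't'
  Pos -2: 'h' != 'e' (stop)
LCS = "t" (length 1)


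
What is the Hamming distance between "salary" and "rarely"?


Comparing character by character (same length = 6):
  Pos 0: 's' vs 'r' !=
  Pos 1: 'a' vs 'a' =
  Pos 2: 'l' vs 'r' !=
  Pos 3: 'a' vs 'e' !=
  Pos 4: 'r' vs 'l' !=
  Pos 5: 'y' vs 'y' =
Hamming distance = 4


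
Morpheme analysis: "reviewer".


Word: "reviewer"
Morphemes: re- + view + -er
Each morpheme carries meaning
= 3 morphemes


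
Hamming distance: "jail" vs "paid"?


Comparing character by character (same length = 4):
  Pos 0: 'j' vs 'p' !=
  Pos 1: 'a' vs 'a' =
  Pos 2: 'i' vs 'i' =
  Pos 3: 'l' vs 'd' !=
Hamming distance = 2


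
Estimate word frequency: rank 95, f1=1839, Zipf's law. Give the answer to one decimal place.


Zipf's law: f(r) = f(1) / r
f(1) = 1839
f(95) = 1839 / 95
= 19.4 occurrences


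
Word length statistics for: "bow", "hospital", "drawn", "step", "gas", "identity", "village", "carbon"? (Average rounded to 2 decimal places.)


Lengths: "bow"=3, "hospital"=8, "drawn"=5, "step"=4, "gas"=3, "identity"=8, "village"=7, "carbon"=6
Sum = 44, Count = 8
Average = 44/8 = 5.50
= avg=5.50, min=3, max=8


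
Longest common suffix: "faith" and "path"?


Word 1: "faith"
Word 2: "path"
Comparing from end:
  Pos -1: 'h' == 'h'
  Pos -2: 't' == 't'
  Pos -3: 'i' != 'a' (stop)
LCS = "th" (length 2)
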